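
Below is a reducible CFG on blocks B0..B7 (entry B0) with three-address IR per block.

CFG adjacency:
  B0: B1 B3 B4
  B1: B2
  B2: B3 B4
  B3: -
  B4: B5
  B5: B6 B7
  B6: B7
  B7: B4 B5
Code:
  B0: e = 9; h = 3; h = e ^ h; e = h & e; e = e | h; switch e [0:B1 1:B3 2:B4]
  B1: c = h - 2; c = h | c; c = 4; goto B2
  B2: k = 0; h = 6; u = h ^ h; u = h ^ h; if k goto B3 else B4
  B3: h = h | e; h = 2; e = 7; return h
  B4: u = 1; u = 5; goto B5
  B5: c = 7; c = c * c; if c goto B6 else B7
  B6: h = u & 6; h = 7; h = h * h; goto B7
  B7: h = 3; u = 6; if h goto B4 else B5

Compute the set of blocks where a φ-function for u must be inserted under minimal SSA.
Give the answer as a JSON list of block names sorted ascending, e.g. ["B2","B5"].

idom tree: B1←B0 B2←B1 B3←B0 B4←B0 B5←B4 B6←B5 B7←B5
Join-block Dom:
  B3: preds {B0,B2}: {B0} ∩ {B0,B1,B2} = {B0}; idom=B0
  B4: preds {B0,B2,B7}: {B0} ∩ {B0,B1,B2} ∩ {B0,B4,B5,B7} = {B0}; idom=B0
  B5: preds {B4,B7}: {B0,B4} ∩ {B0,B4,B5,B7} = {B0,B4}; idom=B4
  B7: preds {B5,B6}: {B0,B4,B5} ∩ {B0,B4,B5,B6} = {B0,B4,B5}; idom=B5

DF walk-up:
  B3←B0: walk · to B0
  B3←B2: walk B2→B1 to B0
  B4←B0: walk · to B0
  B4←B2: walk B2→B1 to B0
  B4←B7: walk B7→B5→B4 to B0
  B5←B4: walk · to B4
  B5←B7: walk B7→B5 to B4
  B7←B5: walk · to B5
  B7←B6: walk B6 to B5
  B0 → ∅
  B1 → {B3,B4}
  B2 → {B3,B4}
  B3 → ∅
  B4 → {B4}
  B5 → {B4,B5}
  B6 → {B7}
  B7 → {B4,B5}

φ for u: defs {B2,B4,B7}
  DF⁺ = {B3,B4,B5}

Answer: ["B3", "B4", "B5"]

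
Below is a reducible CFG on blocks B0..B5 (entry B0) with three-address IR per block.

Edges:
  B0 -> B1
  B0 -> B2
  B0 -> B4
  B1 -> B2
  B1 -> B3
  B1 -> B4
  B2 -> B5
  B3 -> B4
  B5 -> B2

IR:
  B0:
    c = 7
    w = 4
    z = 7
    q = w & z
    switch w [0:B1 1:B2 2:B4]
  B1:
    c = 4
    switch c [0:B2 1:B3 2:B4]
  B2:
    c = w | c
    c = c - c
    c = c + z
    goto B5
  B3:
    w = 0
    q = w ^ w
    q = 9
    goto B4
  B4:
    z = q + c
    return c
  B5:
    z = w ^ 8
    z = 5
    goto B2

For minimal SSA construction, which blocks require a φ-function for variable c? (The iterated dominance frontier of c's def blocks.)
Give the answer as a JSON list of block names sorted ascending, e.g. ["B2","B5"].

idom tree: B1←B0 B2←B0 B3←B1 B4←B0 B5←B2
Join-block Dom:
  B2: preds {B0,B1,B5}: {B0} ∩ {B0,B1} ∩ {B0,B2,B5} = {B0}; idom=B0
  B4: preds {B0,B1,B3}: {B0} ∩ {B0,B1} ∩ {B0,B1,B3} = {B0}; idom=B0

DF derivation:
  B2←B0: walk · to B0
  B2←B1: walk B1 to B0
  B2←B5: walk B5→B2 to B0
  B4←B0: walk · to B0
  B4←B1: walk B1 to B0
  B4←B3: walk B3→B1 to B0
  B0: DF=∅
  B1: DF={B2,B4}
  B2: DF={B2}
  B3: DF={B4}
  B4: DF=∅
  B5: DF={B2}

φ for c: defs {B0,B1,B2}
  DF⁺ = {B2,B4}

Answer: ["B2", "B4"]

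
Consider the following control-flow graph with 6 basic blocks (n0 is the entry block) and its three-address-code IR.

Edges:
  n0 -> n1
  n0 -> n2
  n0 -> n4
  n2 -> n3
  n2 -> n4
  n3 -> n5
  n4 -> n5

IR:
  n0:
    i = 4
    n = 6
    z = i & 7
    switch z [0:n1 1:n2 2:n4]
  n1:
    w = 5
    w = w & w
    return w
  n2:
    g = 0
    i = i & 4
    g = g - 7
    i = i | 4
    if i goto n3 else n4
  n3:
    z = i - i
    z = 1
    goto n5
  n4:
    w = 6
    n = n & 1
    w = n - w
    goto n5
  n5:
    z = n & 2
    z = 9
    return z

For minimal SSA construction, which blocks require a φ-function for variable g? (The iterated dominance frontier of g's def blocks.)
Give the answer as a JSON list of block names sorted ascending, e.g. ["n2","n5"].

idom tree: n1←n0 n2←n0 n3←n2 n4←n0 n5←n0
Join-block Dom:
  n4: preds {n0,n2}: {n0} ∩ {n0,n2} = {n0}; idom=n0
  n5: preds {n3,n4}: {n0,n2,n3} ∩ {n0,n4} = {n0}; idom=n0

DF derivation:
  n4←n0: walk · to n0
  n4←n2: walk n2 to n0
  n5←n3: walk n3→n2 to n0
  n5←n4: walk n4 to n0
  n0: DF=∅
  n1: DF=∅
  n2: DF={n4,n5}
  n3: DF={n5}
  n4: DF={n5}
  n5: DF=∅

φ for g: defs {n2}
  DF⁺ = {n4,n5}

Answer: ["n4", "n5"]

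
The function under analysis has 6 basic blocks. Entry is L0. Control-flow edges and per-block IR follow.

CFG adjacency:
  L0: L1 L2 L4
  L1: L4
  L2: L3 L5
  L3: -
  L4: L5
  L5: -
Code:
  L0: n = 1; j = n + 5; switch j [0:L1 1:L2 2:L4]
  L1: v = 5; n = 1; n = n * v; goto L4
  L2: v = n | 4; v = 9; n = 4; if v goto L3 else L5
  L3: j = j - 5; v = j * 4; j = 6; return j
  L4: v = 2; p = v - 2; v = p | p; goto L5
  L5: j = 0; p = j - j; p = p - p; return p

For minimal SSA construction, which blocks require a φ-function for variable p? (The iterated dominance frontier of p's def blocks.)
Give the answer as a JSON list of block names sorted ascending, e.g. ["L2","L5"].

idom tree: L1←L0 L2←L0 L3←L2 L4←L0 L5←L0
Dom at joins:
  L4: preds {L0,L1}: {L0} ∩ {L0,L1} = {L0}; idom=L0
  L5: preds {L2,L4}: {L0,L2} ∩ {L0,L4} = {L0}; idom=L0

DF derivation:
  join L4 pred L0: · stop@L0
  join L4 pred L1: L1 stop@L0
  join L5 pred L2: L2 stop@L0
  join L5 pred L4: L4 stop@L0
  L0: DF=∅
  L1: DF={L4}
  L2: DF={L5}
  L3: DF=∅
  L4: DF={L5}
  L5: DF=∅

φ for p: defs {L4,L5}
  DF⁺ = {L5}

Answer: ["L5"]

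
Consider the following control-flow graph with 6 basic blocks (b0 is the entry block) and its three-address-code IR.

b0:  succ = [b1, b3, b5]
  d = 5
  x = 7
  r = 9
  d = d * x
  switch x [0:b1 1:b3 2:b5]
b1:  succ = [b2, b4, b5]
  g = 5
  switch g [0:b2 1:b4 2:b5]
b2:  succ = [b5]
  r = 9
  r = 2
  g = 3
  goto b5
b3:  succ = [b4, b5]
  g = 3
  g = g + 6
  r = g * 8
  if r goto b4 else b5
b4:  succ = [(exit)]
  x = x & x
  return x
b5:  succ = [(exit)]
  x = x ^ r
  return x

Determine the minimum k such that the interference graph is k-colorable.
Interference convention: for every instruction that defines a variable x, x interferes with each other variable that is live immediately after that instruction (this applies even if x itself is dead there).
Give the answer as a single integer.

Answer: 3

Derivation:
Per-block:
  b0: def={d,r,x} ue=∅
  b1: def={g} ue=∅
  b2: def={g,r} ue=∅
  b3: def={g,r} ue=∅
  b4: def={x} ue={x}
  b5: def={x} ue={r,x}

Live sets:
  live b0: ∅→{r,x}
  live b1: {r,x}→{r,x}
  live b2: {x}→{r,x}
  live b3: {x}→{r,x}
  live b4: {x}→∅
  live b5: {r,x}→∅

Interference:
  d↔{r,x}
  g↔{r,x}
  r↔{d,g,x}
  x↔{d,g,r}

Registers:
  clique {d,r,x} ⇒ need ≥ 3
  3-colouring: r0={r}  r1={x}  r2={d,g}
  χ = 3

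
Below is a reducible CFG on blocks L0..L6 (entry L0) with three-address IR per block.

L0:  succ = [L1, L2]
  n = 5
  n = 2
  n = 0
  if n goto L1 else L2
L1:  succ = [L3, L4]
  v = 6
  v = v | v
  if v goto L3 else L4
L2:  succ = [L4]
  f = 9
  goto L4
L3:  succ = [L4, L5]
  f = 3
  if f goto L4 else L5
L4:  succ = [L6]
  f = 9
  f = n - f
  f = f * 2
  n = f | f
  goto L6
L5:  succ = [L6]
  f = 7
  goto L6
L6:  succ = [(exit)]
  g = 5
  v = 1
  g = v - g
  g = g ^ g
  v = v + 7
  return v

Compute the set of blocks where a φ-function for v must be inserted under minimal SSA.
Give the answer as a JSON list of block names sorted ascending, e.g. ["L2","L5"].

idom tree: L1←L0 L2←L0 L3←L1 L4←L0 L5←L3 L6←L0
Dom∩ at merges:
  L4: preds {L1,L2,L3}: {L0,L1} ∩ {L0,L2} ∩ {L0,L1,L3} = {L0}; idom=L0
  L6: preds {L4,L5}: {L0,L4} ∩ {L0,L1,L3,L5} = {L0}; idom=L0

Frontier:
  L4←L1: walk L1 to L0
  L4←L2: walk L2 to L0
  L4←L3: walk L3→L1 to L0
  L6←L4: walk L4 to L0
  L6←L5: walk L5→L3→L1 to L0
  L0 → ∅
  L1 → {L4,L6}
  L2 → {L4}
  L3 → {L4,L6}
  L4 → {L6}
  L5 → {L6}
  L6 → ∅

φ for v: defs {L1,L6}
  DF⁺ = {L4,L6}

Answer: ["L4", "L6"]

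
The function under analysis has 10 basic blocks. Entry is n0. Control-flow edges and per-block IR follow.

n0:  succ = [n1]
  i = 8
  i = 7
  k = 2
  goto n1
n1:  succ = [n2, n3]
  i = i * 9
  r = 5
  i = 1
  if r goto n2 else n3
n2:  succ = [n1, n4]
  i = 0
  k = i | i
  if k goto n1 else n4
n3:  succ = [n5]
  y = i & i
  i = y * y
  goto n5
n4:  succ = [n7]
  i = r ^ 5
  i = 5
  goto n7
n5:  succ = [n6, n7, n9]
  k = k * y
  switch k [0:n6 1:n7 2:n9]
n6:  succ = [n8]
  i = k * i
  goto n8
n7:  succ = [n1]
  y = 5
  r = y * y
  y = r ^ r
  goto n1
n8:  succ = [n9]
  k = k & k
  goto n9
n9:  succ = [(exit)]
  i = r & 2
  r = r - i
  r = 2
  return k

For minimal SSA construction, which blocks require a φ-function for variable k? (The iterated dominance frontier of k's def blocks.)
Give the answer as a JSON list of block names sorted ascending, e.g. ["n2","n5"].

Answer: ["n1", "n7", "n9"]

Analysis:
idom tree: n1←n0 n2←n1 n3←n1 n4←n2 n5←n3 n6←n5 n7←n1 n8←n6 n9←n5
Join-block Dom:
  n1: preds {n0,n2,n7}: {n0} ∩ {n0,n1,n2} ∩ {n0,n1,n7} = {n0}; idom=n0
  n7: preds {n4,n5}: {n0,n1,n2,n4} ∩ {n0,n1,n3,n5} = {n0,n1}; idom=n1
  n9: preds {n5,n8}: {n0,n1,n3,n5} ∩ {n0,n1,n3,n5,n6,n8} = {n0,n1,n3,n5}; idom=n5

Frontier:
  join n1 pred n0: · stop@n0
  join n1 pred n2: n2→n1 stop@n0
  join n1 pred n7: n7→n1 stop@n0
  join n7 pred n4: n4→n2 stop@n1
  join n7 pred n5: n5→n3 stop@n1
  join n9 pred n5: · stop@n5
  join n9 pred n8: n8→n6 stop@n5
  n0: DF=∅
  n1: DF={n1}
  n2: DF={n1,n7}
  n3: DF={n7}
  n4: DF={n7}
  n5: DF={n7}
  n6: DF={n9}
  n7: DF={n1}
  n8: DF={n9}
  n9: DF=∅

φ for k: defs {n0,n2,n5,n8}
  DF⁺ = {n1,n7,n9}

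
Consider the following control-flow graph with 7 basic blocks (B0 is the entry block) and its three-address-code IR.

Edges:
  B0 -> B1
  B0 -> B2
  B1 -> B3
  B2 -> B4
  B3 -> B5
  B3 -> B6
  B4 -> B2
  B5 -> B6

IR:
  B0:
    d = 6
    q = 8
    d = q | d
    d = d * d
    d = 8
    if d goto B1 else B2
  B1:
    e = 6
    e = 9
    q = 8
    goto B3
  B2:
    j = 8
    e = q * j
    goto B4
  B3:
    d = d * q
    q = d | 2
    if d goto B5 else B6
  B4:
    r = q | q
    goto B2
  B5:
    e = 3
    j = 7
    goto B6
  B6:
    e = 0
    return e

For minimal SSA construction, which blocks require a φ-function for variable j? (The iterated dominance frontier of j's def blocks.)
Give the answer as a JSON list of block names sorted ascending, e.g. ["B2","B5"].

Answer: ["B2", "B6"]

Derivation:
idom tree: B1←B0 B2←B0 B3←B1 B4←B2 B5←B3 B6←B3
Dom∩ at merges:
  B2: preds {B0,B4}: {B0} ∩ {B0,B2,B4} = {B0}; idom=B0
  B6: preds {B3,B5}: {B0,B1,B3} ∩ {B0,B1,B3,B5} = {B0,B1,B3}; idom=B3

DF derivation:
  join B2 pred B0: · stop@B0
  join B2 pred B4: B4→B2 stop@B0
  join B6 pred B3: · stop@B3
  join B6 pred B5: B5 stop@B3
  B0: DF=∅
  B1: DF=∅
  B2: DF={B2}
  B3: DF=∅
  B4: DF={B2}
  B5: DF={B6}
  B6: DF=∅

φ for j: defs {B2,B5}
  DF⁺ = {B2,B6}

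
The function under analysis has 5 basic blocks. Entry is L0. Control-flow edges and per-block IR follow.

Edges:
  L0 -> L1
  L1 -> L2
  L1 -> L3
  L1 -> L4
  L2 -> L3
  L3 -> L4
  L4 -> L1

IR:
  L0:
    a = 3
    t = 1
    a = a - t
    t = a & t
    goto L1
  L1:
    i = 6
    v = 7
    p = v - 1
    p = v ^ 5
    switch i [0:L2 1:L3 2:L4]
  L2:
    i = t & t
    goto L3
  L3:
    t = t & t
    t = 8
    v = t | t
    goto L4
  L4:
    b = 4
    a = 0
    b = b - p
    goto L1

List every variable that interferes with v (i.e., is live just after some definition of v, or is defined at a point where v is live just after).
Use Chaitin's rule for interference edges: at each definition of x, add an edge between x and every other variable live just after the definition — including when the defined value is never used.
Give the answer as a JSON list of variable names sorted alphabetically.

def/use:
  L0: {a,t} / ∅
  L1: {i,p,v} / ∅
  L2: {i} / {t}
  L3: {t,v} / {t}
  L4: {a,b} / {p}

Liveness:
  L0: in=∅ out={t}
  L1: in={t} out={p,t}
  L2: in={p,t} out={p,t}
  L3: in={p,t} out={p,t}
  L4: in={p,t} out={t}

Interference:
  a — {b,p,t}
  b — {a,p,t}
  i — {p,t,v}
  p — {a,b,i,t,v}
  t — {a,b,i,p,v}
  v — {i,p,t}

N(v) = ["i", "p", "t"]

Answer: ["i", "p", "t"]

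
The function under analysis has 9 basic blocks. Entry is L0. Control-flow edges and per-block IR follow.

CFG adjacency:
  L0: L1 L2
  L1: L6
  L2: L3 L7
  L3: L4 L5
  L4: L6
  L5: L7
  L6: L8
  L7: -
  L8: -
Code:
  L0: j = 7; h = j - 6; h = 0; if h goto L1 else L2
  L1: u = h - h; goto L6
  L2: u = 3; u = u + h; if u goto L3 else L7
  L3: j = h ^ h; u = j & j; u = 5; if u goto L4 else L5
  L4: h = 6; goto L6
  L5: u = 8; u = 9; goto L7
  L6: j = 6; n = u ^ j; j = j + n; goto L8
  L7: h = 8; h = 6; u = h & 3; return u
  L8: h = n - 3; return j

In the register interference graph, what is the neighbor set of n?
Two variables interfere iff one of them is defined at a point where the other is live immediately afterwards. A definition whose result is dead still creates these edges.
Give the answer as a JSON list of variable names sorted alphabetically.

Block summaries:
  L0: {h,j} / ∅
  L1: {u} / {h}
  L2: {u} / {h}
  L3: {j,u} / {h}
  L4: {h} / ∅
  L5: {u} / ∅
  L6: {j,n} / {u}
  L7: {h,u} / ∅
  L8: {h} / {j,n}

Live sets:
  L0: in=∅ out={h}
  L1: in={h} out={u}
  L2: in={h} out={h}
  L3: in={h} out={u}
  L4: in={u} out={u}
  L5: in=∅ out=∅
  L6: in={u} out={j,n}
  L7: in=∅ out=∅
  L8: in={j,n} out=∅

Conflict graph:
  h↔{j,u}
  j↔{h,n,u}
  n↔{j}
  u↔{h,j}

N(n) = ["j"]

Answer: ["j"]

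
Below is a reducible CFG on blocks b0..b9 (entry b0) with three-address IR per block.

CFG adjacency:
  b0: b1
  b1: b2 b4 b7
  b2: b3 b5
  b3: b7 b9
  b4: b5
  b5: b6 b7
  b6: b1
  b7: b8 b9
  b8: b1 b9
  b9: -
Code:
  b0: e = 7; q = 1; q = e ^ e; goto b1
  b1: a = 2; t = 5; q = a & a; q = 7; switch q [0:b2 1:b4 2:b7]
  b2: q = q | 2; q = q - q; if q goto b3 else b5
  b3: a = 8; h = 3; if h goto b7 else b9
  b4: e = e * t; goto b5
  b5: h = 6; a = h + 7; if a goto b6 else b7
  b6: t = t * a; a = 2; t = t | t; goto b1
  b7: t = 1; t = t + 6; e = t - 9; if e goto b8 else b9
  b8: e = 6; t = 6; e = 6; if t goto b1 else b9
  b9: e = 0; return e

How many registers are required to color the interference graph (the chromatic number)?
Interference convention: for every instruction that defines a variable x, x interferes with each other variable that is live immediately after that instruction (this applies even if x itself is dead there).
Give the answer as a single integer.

Block summaries:
  b0 def {e,q} use ∅
  b1 def {a,q,t} use ∅
  b2 def {q} use {q}
  b3 def {a,h} use ∅
  b4 def {e} use {e,t}
  b5 def {a,h} use ∅
  b6 def {a,t} use {a,t}
  b7 def {e,t} use ∅
  b8 def {e,t} use ∅
  b9 def {e} use ∅

Liveness:
  b0 li=∅ lo={e}
  b1 li={e} lo={e,q,t}
  b2 li={e,q,t} lo={e,t}
  b3 li=∅ lo=∅
  b4 li={e,t} lo={e,t}
  b5 li={e,t} lo={a,e,t}
  b6 li={a,e,t} lo={e}
  b7 li=∅ lo=∅
  b8 li=∅ lo={e}
  b9 li=∅ lo=∅

Interference:
  a: {e,t}
  e: {a,h,q,t}
  h: {e,t}
  q: {e,t}
  t: {a,e,h,q}

Colouring:
  {a,e,t} pairwise interfere (3-clique) ⇒ χ ≥ 3
  3-colouring: r0={e}  r1={t}  r2={a,h,q}
  χ = 3

Answer: 3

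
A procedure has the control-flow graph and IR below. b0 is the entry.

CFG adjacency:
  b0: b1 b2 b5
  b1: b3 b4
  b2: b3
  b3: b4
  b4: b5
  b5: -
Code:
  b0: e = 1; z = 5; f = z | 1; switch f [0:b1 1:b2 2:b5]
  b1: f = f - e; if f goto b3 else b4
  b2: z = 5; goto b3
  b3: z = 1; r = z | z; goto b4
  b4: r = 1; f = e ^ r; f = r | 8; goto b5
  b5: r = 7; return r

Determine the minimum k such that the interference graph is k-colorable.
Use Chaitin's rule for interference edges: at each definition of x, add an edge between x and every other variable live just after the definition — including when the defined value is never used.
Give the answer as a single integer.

def/use:
  b0 def {e,f,z} use ∅
  b1 def {f} use {e,f}
  b2 def {z} use ∅
  b3 def {r,z} use ∅
  b4 def {f,r} use {e}
  b5 def {r} use ∅

Liveness:
  b0 li=∅ lo={e,f}
  b1 li={e,f} lo={e}
  b2 li={e} lo={e}
  b3 li={e} lo={e}
  b4 li={e} lo=∅
  b5 li=∅ lo=∅

Interference:
  e: {f,r,z}
  f: {e,r}
  r: {e,f}
  z: {e}

Chromatic number:
  lower bound: {e,f,r} mutually conflict ⇒ χ ≥ 3
  3-colouring: r0={e}  r1={f,z}  r2={r}
  χ = 3

Answer: 3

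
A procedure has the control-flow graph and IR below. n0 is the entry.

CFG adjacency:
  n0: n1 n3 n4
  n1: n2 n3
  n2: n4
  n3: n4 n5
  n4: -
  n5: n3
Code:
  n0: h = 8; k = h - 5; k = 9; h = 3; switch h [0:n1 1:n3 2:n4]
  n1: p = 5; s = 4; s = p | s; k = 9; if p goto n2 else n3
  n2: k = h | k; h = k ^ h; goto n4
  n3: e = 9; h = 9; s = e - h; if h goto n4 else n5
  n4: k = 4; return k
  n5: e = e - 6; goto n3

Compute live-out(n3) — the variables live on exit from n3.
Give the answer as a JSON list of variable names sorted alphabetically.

Answer: ["e"]

Derivation:
def/use:
  n0: {h,k} / ∅
  n1: {k,p,s} / ∅
  n2: {h,k} / {h,k}
  n3: {e,h,s} / ∅
  n4: {k} / ∅
  n5: {e} / {e}

Liveness:
  n0 li=∅ lo={h}
  n1 li={h} lo={h,k}
  n2 li={h,k} lo=∅
  n3 li=∅ lo={e}
  n4 li=∅ lo=∅
  n5 li={e} lo=∅

live-out(n3) = ["e"]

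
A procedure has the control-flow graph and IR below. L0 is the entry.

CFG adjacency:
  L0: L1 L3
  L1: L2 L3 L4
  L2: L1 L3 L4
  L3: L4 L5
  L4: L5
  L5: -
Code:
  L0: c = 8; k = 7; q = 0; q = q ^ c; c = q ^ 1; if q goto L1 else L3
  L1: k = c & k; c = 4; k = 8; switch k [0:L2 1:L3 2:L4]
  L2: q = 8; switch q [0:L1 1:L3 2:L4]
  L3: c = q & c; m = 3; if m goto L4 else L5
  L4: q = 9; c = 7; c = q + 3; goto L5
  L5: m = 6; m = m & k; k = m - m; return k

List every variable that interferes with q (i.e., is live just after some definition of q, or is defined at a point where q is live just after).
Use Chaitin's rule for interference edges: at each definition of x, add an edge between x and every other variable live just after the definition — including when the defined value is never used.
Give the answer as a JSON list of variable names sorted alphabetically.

Answer: ["c", "k"]

Working:
Block summaries:
  L0: {c,k,q} / ∅
  L1: {c,k} / {c,k}
  L2: {q} / ∅
  L3: {c,m} / {c,q}
  L4: {c,q} / ∅
  L5: {k,m} / {k}

Backward fixpoint:
  L0 li=∅ lo={c,k,q}
  L1 li={c,k,q} lo={c,k,q}
  L2 li={c,k} lo={c,k,q}
  L3 li={c,k,q} lo={k}
  L4 li={k} lo={k}
  L5 li={k} lo=∅

Interfere edges:
  c: {k,q}
  k: {c,m,q}
  m: {k}
  q: {c,k}

N(q) = ["c", "k"]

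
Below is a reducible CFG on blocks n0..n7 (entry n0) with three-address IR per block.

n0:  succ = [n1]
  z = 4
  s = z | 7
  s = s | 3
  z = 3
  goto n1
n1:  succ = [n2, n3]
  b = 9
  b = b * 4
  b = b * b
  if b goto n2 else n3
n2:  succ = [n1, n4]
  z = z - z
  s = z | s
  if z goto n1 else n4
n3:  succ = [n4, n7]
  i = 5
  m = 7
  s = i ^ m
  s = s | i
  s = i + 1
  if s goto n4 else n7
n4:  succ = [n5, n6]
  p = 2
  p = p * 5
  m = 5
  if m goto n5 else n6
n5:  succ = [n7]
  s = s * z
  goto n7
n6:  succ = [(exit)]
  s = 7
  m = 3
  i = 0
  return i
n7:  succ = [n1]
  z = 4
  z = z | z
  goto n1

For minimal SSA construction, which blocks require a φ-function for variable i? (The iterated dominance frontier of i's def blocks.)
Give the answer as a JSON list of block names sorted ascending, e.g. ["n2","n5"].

Answer: ["n1", "n4", "n7"]

Derivation:
idom tree: n1←n0 n2←n1 n3←n1 n4←n1 n5←n4 n6←n4 n7←n1
Dom at joins:
  n1: preds {n0,n2,n7}: {n0} ∩ {n0,n1,n2} ∩ {n0,n1,n7} = {n0}; idom=n0
  n4: preds {n2,n3}: {n0,n1,n2} ∩ {n0,n1,n3} = {n0,n1}; idom=n1
  n7: preds {n3,n5}: {n0,n1,n3} ∩ {n0,n1,n4,n5} = {n0,n1}; idom=n1

DF derivation:
  join n1 pred n0: · stop@n0
  join n1 pred n2: n2→n1 stop@n0
  join n1 pred n7: n7→n1 stop@n0
  join n4 pred n2: n2 stop@n1
  join n4 pred n3: n3 stop@n1
  join n7 pred n3: n3 stop@n1
  join n7 pred n5: n5→n4 stop@n1
  n0: DF=∅
  n1: DF={n1}
  n2: DF={n1,n4}
  n3: DF={n4,n7}
  n4: DF={n7}
  n5: DF={n7}
  n6: DF=∅
  n7: DF={n1}

φ for i: defs {n3,n6}
  DF⁺ = {n1,n4,n7}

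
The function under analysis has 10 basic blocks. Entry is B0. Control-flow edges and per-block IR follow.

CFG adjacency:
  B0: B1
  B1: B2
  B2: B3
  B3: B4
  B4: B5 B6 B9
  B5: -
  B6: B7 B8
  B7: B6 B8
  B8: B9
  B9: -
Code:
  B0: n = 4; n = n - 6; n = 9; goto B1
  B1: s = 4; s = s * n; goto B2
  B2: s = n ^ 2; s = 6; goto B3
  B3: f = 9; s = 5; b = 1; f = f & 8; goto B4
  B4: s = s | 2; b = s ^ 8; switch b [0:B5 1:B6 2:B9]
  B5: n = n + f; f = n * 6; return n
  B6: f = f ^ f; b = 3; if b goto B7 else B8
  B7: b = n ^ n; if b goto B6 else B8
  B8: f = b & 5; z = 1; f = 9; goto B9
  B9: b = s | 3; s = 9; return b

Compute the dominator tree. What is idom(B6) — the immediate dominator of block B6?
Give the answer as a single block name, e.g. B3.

Answer: B4

Derivation:
idom tree: B1←B0 B2←B1 B3←B2 B4←B3 B5←B4 B6←B4 B7←B6 B8←B6 B9←B4
Join-block Dom:
  B6: preds {B4,B7}: {B0,B1,B2,B3,B4} ∩ {B0,B1,B2,B3,B4,B6,B7} = {B0,B1,B2,B3,B4}; idom=B4
  B8: preds {B6,B7}: {B0,B1,B2,B3,B4,B6} ∩ {B0,B1,B2,B3,B4,B6,B7} = {B0,B1,B2,B3,B4,B6}; idom=B6
  B9: preds {B4,B8}: {B0,B1,B2,B3,B4} ∩ {B0,B1,B2,B3,B4,B6,B8} = {B0,B1,B2,B3,B4}; idom=B4

idom(B6) = B4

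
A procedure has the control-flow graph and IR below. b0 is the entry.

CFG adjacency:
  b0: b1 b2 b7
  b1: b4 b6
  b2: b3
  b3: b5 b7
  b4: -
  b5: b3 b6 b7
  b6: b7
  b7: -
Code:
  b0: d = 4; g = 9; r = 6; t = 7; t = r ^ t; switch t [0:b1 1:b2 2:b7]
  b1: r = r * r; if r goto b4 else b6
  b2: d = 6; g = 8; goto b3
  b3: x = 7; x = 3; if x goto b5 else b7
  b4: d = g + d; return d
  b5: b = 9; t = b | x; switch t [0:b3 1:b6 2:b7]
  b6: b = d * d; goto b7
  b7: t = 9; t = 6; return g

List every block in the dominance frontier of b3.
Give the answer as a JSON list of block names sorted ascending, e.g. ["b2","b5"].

Answer: ["b3", "b6", "b7"]

Analysis:
idom tree: b1←b0 b2←b0 b3←b2 b4←b1 b5←b3 b6←b0 b7←b0
Dom at joins:
  b3: preds {b2,b5}: {b0,b2} ∩ {b0,b2,b3,b5} = {b0,b2}; idom=b2
  b6: preds {b1,b5}: {b0,b1} ∩ {b0,b2,b3,b5} = {b0}; idom=b0
  b7: preds {b0,b3,b5,b6}: {b0} ∩ {b0,b2,b3} ∩ {b0,b2,b3,b5} ∩ {b0,b6} = {b0}; idom=b0

DF derivation:
  join b3 pred b2: · stop@b2
  join b3 pred b5: b5→b3 stop@b2
  join b6 pred b1: b1 stop@b0
  join b6 pred b5: b5→b3→b2 stop@b0
  join b7 pred b0: · stop@b0
  join b7 pred b3: b3→b2 stop@b0
  join b7 pred b5: b5→b3→b2 stop@b0
  join b7 pred b6: b6 stop@b0
  DF(b0)=∅
  DF(b1)={b6}
  DF(b2)={b6,b7}
  DF(b3)={b3,b6,b7}
  DF(b4)=∅
  DF(b5)={b3,b6,b7}
  DF(b6)={b7}
  DF(b7)=∅

DF(b3) = ["b3", "b6", "b7"]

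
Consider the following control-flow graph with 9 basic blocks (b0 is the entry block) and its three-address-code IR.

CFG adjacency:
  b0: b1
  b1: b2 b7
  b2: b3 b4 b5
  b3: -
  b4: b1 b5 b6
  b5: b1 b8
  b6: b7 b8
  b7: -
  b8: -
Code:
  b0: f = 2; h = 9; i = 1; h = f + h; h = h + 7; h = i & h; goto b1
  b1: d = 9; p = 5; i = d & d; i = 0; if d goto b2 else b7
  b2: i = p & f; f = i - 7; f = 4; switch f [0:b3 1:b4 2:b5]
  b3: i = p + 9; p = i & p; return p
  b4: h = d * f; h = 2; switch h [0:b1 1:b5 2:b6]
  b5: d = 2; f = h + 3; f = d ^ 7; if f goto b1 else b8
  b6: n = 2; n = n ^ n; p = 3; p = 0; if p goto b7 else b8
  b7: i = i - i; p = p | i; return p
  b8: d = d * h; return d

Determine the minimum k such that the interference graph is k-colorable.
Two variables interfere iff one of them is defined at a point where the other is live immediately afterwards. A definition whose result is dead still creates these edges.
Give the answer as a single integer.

def/use:
  b0: def={f,h,i} ue=∅
  b1: def={d,i,p} ue=∅
  b2: def={f,i} ue={f,p}
  b3: def={i,p} ue={p}
  b4: def={h} ue={d,f}
  b5: def={d,f} ue={h}
  b6: def={n,p} ue=∅
  b7: def={i,p} ue={i,p}
  b8: def={d} ue={d,h}

Liveness:
  live b0: ∅→{f,h}
  live b1: {f,h}→{d,f,h,i,p}
  live b2: {d,f,h,p}→{d,f,h,i,p}
  live b3: {p}→∅
  live b4: {d,f,i}→{d,f,h,i}
  live b5: {h}→{d,f,h}
  live b6: {d,h,i}→{d,h,i,p}
  live b7: {i,p}→∅
  live b8: {d,h}→∅

Conflict graph:
  d↔{f,h,i,n,p}
  f↔{d,h,i,p}
  h↔{d,f,i,n,p}
  i↔{d,f,h,n,p}
  n↔{d,h,i}
  p↔{d,f,h,i}

Registers:
  {d,f,h,i,p} pairwise interfere (5-clique) ⇒ χ ≥ 5
  assign d→r0 f→r3 h→r1 i→r2 n→r3 p→r4 — no edge inside a register ⇒ χ ≤ 5
  χ = 5

Answer: 5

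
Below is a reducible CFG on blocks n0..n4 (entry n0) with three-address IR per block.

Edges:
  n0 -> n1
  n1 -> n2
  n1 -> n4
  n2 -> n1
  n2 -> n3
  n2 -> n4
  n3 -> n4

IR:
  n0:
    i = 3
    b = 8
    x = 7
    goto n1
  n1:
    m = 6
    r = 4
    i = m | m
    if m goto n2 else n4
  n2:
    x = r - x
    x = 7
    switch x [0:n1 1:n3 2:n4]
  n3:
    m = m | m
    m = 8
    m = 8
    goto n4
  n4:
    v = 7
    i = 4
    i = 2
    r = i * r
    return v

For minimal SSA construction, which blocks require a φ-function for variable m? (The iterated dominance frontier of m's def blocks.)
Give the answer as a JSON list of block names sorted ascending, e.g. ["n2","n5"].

Answer: ["n1", "n4"]

Derivation:
idom tree: n1←n0 n2←n1 n3←n2 n4←n1
Dom∩ at merges:
  n1: preds {n0,n2}: {n0} ∩ {n0,n1,n2} = {n0}; idom=n0
  n4: preds {n1,n2,n3}: {n0,n1} ∩ {n0,n1,n2} ∩ {n0,n1,n2,n3} = {n0,n1}; idom=n1

DF derivation:
  join n1 pred n0: · stop@n0
  join n1 pred n2: n2→n1 stop@n0
  join n4 pred n1: · stop@n1
  join n4 pred n2: n2 stop@n1
  join n4 pred n3: n3→n2 stop@n1
  n0 → ∅
  n1 → {n1}
  n2 → {n1,n4}
  n3 → {n4}
  n4 → ∅

φ for m: defs {n1,n3}
  DF⁺ = {n1,n4}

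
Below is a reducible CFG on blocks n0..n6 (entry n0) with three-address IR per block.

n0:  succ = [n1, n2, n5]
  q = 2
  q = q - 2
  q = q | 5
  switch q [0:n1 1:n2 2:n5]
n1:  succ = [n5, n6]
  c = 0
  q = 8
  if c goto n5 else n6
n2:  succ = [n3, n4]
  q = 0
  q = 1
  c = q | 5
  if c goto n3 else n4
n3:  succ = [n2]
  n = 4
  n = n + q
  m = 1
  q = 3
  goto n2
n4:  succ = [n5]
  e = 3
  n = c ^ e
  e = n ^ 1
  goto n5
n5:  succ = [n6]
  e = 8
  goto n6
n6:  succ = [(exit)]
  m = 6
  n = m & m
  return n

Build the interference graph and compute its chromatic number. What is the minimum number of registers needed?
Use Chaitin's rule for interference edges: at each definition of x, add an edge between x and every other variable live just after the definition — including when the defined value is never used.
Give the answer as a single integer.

Answer: 2

Derivation:
Per-block:
  n0 def {q} use ∅
  n1 def {c,q} use ∅
  n2 def {c,q} use ∅
  n3 def {m,n,q} use {q}
  n4 def {e,n} use {c}
  n5 def {e} use ∅
  n6 def {m,n} use ∅

Live sets:
  live n0: ∅→∅
  live n1: ∅→∅
  live n2: ∅→{c,q}
  live n3: {q}→∅
  live n4: {c}→∅
  live n5: ∅→∅
  live n6: ∅→∅

Interference:
  c — {e,q}
  e — {c}
  m — ∅
  n — {q}
  q — {c,n}

Registers:
  {c,e} pairwise interfere (2-clique) ⇒ χ ≥ 2
  2-colouring: r0={c,m,n}  r1={e,q}
  χ = 2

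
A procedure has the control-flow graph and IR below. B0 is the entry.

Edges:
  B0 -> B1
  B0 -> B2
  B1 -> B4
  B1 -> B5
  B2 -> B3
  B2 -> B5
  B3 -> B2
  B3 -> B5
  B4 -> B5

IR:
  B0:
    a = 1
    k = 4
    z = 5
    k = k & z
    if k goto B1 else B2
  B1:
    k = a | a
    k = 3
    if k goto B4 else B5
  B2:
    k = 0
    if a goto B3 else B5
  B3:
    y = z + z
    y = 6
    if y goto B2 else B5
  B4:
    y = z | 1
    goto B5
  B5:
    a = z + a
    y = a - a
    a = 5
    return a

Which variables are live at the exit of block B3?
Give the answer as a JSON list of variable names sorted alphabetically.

Answer: ["a", "z"]

Analysis:
Per-block:
  B0: {a,k,z} / ∅
  B1: {k} / {a}
  B2: {k} / {a}
  B3: {y} / {z}
  B4: {y} / {z}
  B5: {a,y} / {a,z}

Live sets:
  live B0: ∅→{a,z}
  live B1: {a,z}→{a,z}
  live B2: {a,z}→{a,z}
  live B3: {a,z}→{a,z}
  live B4: {a,z}→{a,z}
  live B5: {a,z}→∅

live-out(B3) = ["a", "z"]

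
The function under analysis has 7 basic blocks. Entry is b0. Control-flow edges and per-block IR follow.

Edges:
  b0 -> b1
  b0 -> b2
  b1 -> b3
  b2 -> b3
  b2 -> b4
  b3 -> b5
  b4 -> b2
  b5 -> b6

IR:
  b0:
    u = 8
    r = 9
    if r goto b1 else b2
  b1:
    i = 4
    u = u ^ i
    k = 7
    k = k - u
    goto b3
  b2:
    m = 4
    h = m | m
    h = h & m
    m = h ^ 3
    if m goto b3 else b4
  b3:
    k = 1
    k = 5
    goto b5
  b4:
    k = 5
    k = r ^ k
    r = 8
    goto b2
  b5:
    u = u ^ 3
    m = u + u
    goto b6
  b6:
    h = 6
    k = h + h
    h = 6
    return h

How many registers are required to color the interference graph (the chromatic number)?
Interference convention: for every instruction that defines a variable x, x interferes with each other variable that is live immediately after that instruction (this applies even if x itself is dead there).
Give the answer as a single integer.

Answer: 4

Analysis:
Per-block:
  b0: def={r,u} ue=∅
  b1: def={i,k,u} ue={u}
  b2: def={h,m} ue=∅
  b3: def={k} ue=∅
  b4: def={k,r} ue={r}
  b5: def={m,u} ue={u}
  b6: def={h,k} ue=∅

Live sets:
  b0: in=∅ out={r,u}
  b1: in={u} out={u}
  b2: in={r,u} out={r,u}
  b3: in={u} out={u}
  b4: in={r,u} out={r,u}
  b5: in={u} out=∅
  b6: in=∅ out=∅

Conflict graph:
  h↔{m,r,u}
  i↔{u}
  k↔{r,u}
  m↔{h,r,u}
  r↔{h,k,m,u}
  u↔{h,i,k,m,r}

Registers:
  clique {h,m,r,u} ⇒ need ≥ 4
  assign h→r2 i→r1 k→r2 m→r3 r→r1 u→r0 — no edge inside a register ⇒ χ ≤ 4
  χ = 4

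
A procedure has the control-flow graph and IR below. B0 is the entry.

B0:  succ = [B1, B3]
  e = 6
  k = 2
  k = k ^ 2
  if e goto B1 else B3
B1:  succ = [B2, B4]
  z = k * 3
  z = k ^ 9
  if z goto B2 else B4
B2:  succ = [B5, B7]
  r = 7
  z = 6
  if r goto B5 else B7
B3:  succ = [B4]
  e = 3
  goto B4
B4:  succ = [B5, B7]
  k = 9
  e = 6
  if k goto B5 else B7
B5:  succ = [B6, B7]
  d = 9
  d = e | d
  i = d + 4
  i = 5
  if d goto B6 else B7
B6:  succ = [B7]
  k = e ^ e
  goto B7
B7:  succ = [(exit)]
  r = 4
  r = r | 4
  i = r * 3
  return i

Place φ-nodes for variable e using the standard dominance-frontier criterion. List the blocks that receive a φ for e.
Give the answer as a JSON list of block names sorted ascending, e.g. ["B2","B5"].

idom tree: B1←B0 B2←B1 B3←B0 B4←B0 B5←B0 B6←B5 B7←B0
Join-block Dom:
  B4: preds {B1,B3}: {B0,B1} ∩ {B0,B3} = {B0}; idom=B0
  B5: preds {B2,B4}: {B0,B1,B2} ∩ {B0,B4} = {B0}; idom=B0
  B7: preds {B2,B4,B5,B6}: {B0,B1,B2} ∩ {B0,B4} ∩ {B0,B5} ∩ {B0,B5,B6} = {B0}; idom=B0

Frontier:
  join B4 pred B1: B1 stop@B0
  join B4 pred B3: B3 stop@B0
  join B5 pred B2: B2→B1 stop@B0
  join B5 pred B4: B4 stop@B0
  join B7 pred B2: B2→B1 stop@B0
  join B7 pred B4: B4 stop@B0
  join B7 pred B5: B5 stop@B0
  join B7 pred B6: B6→B5 stop@B0
  DF(B0)=∅
  DF(B1)={B4,B5,B7}
  DF(B2)={B5,B7}
  DF(B3)={B4}
  DF(B4)={B5,B7}
  DF(B5)={B7}
  DF(B6)={B7}
  DF(B7)=∅

φ for e: defs {B0,B3,B4}
  DF⁺ = {B4,B5,B7}

Answer: ["B4", "B5", "B7"]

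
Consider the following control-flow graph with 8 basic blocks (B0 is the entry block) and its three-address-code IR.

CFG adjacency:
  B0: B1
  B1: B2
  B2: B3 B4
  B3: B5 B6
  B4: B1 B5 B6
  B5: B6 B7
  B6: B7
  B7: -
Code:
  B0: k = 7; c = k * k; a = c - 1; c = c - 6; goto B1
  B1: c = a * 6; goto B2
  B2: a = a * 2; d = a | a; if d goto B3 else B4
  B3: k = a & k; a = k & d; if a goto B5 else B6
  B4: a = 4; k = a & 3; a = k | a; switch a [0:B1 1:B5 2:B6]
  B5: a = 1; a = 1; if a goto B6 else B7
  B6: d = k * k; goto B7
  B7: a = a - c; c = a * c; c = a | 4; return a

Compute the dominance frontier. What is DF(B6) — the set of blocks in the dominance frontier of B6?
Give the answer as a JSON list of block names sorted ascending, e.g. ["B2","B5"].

Answer: ["B7"]

Derivation:
idom tree: B1←B0 B2←B1 B3←B2 B4←B2 B5←B2 B6←B2 B7←B2
Join-block Dom:
  B1: preds {B0,B4}: {B0} ∩ {B0,B1,B2,B4} = {B0}; idom=B0
  B5: preds {B3,B4}: {B0,B1,B2,B3} ∩ {B0,B1,B2,B4} = {B0,B1,B2}; idom=B2
  B6: preds {B3,B4,B5}: {B0,B1,B2,B3} ∩ {B0,B1,B2,B4} ∩ {B0,B1,B2,B5} = {B0,B1,B2}; idom=B2
  B7: preds {B5,B6}: {B0,B1,B2,B5} ∩ {B0,B1,B2,B6} = {B0,B1,B2}; idom=B2

DF walk-up:
  join B1 pred B0: · stop@B0
  join B1 pred B4: B4→B2→B1 stop@B0
  join B5 pred B3: B3 stop@B2
  join B5 pred B4: B4 stop@B2
  join B6 pred B3: B3 stop@B2
  join B6 pred B4: B4 stop@B2
  join B6 pred B5: B5 stop@B2
  join B7 pred B5: B5 stop@B2
  join B7 pred B6: B6 stop@B2
  B0 → ∅
  B1 → {B1}
  B2 → {B1}
  B3 → {B5,B6}
  B4 → {B1,B5,B6}
  B5 → {B6,B7}
  B6 → {B7}
  B7 → ∅

DF(B6) = ["B7"]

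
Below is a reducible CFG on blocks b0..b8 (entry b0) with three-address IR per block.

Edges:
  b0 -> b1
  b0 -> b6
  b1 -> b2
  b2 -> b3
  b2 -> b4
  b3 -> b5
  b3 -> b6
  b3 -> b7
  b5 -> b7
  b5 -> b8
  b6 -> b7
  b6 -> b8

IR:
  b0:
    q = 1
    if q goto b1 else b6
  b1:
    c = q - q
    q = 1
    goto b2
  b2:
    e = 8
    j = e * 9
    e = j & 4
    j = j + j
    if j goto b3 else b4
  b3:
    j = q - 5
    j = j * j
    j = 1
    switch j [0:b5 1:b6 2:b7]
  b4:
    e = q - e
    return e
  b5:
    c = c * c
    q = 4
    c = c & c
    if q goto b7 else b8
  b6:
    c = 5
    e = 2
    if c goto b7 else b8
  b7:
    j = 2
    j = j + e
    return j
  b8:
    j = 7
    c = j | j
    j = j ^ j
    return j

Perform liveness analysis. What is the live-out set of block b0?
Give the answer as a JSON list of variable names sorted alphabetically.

Answer: ["q"]

Analysis:
Per-block:
  b0 def {q} use ∅
  b1 def {c,q} use {q}
  b2 def {e,j} use ∅
  b3 def {j} use {q}
  b4 def {e} use {e,q}
  b5 def {c,q} use {c}
  b6 def {c,e} use ∅
  b7 def {j} use {e}
  b8 def {c,j} use ∅

Backward fixpoint:
  b0: in=∅ out={q}
  b1: in={q} out={c,q}
  b2: in={c,q} out={c,e,q}
  b3: in={c,e,q} out={c,e}
  b4: in={e,q} out=∅
  b5: in={c,e} out={e}
  b6: in=∅ out={e}
  b7: in={e} out=∅
  b8: in=∅ out=∅

live-out(b0) = ["q"]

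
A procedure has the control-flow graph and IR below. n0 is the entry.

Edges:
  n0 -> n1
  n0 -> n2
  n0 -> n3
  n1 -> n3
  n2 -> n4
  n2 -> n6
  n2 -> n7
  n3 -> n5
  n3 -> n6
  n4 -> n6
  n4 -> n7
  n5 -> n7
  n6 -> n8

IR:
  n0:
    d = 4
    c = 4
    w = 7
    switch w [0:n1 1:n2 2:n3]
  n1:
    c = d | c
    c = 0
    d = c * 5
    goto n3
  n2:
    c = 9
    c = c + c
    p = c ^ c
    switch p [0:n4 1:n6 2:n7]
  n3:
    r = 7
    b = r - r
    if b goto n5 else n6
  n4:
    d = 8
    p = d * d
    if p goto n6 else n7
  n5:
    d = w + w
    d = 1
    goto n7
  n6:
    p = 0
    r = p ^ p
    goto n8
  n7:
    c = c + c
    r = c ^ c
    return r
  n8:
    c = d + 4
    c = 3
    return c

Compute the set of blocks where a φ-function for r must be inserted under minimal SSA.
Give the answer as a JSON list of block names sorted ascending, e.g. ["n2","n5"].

idom tree: n1←n0 n2←n0 n3←n0 n4←n2 n5←n3 n6←n0 n7←n0 n8←n6
Dom∩ at merges:
  n3: preds {n0,n1}: {n0} ∩ {n0,n1} = {n0}; idom=n0
  n6: preds {n2,n3,n4}: {n0,n2} ∩ {n0,n3} ∩ {n0,n2,n4} = {n0}; idom=n0
  n7: preds {n2,n4,n5}: {n0,n2} ∩ {n0,n2,n4} ∩ {n0,n3,n5} = {n0}; idom=n0

DF walk-up:
  join n3 pred n0: · stop@n0
  join n3 pred n1: n1 stop@n0
  join n6 pred n2: n2 stop@n0
  join n6 pred n3: n3 stop@n0
  join n6 pred n4: n4→n2 stop@n0
  join n7 pred n2: n2 stop@n0
  join n7 pred n4: n4→n2 stop@n0
  join n7 pred n5: n5→n3 stop@n0
  n0: DF=∅
  n1: DF={n3}
  n2: DF={n6,n7}
  n3: DF={n6,n7}
  n4: DF={n6,n7}
  n5: DF={n7}
  n6: DF=∅
  n7: DF=∅
  n8: DF=∅

φ for r: defs {n3,n6,n7}
  DF⁺ = {n6,n7}

Answer: ["n6", "n7"]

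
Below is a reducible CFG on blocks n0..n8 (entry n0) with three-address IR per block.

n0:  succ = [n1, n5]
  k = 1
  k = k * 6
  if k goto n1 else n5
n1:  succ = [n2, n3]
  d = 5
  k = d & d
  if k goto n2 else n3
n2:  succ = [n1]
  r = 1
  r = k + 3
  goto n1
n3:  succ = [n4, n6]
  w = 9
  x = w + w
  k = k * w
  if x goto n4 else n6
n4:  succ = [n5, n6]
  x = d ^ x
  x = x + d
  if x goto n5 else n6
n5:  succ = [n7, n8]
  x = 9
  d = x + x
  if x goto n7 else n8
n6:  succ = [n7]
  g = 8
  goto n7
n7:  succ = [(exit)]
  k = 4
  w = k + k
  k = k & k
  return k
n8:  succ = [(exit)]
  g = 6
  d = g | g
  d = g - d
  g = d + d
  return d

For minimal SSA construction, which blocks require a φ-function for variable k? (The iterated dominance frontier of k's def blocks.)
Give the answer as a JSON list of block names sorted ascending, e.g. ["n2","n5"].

Answer: ["n1", "n5", "n7"]

Working:
idom tree: n1←n0 n2←n1 n3←n1 n4←n3 n5←n0 n6←n3 n7←n0 n8←n5
Dom at joins:
  n1: preds {n0,n2}: {n0} ∩ {n0,n1,n2} = {n0}; idom=n0
  n5: preds {n0,n4}: {n0} ∩ {n0,n1,n3,n4} = {n0}; idom=n0
  n6: preds {n3,n4}: {n0,n1,n3} ∩ {n0,n1,n3,n4} = {n0,n1,n3}; idom=n3
  n7: preds {n5,n6}: {n0,n5} ∩ {n0,n1,n3,n6} = {n0}; idom=n0

DF derivation:
  join n1 pred n0: · stop@n0
  join n1 pred n2: n2→n1 stop@n0
  join n5 pred n0: · stop@n0
  join n5 pred n4: n4→n3→n1 stop@n0
  join n6 pred n3: · stop@n3
  join n6 pred n4: n4 stop@n3
  join n7 pred n5: n5 stop@n0
  join n7 pred n6: n6→n3→n1 stop@n0
  DF(n0)=∅
  DF(n1)={n1,n5,n7}
  DF(n2)={n1}
  DF(n3)={n5,n7}
  DF(n4)={n5,n6}
  DF(n5)={n7}
  DF(n6)={n7}
  DF(n7)=∅
  DF(n8)=∅

φ for k: defs {n0,n1,n3,n7}
  DF⁺ = {n1,n5,n7}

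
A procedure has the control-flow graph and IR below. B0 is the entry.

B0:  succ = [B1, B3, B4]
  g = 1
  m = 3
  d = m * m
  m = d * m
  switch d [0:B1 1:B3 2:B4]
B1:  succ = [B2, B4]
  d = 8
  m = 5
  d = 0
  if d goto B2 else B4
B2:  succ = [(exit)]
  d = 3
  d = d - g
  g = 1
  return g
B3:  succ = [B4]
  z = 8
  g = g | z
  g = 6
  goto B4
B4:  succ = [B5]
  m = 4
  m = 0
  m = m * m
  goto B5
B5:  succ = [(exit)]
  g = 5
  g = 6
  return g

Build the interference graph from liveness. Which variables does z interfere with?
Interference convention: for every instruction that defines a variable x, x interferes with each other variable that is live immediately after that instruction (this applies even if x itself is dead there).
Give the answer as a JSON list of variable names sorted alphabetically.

Answer: ["g"]

Derivation:
def/use:
  B0 def {d,g,m} use ∅
  B1 def {d,m} use ∅
  B2 def {d,g} use {g}
  B3 def {g,z} use {g}
  B4 def {m} use ∅
  B5 def {g} use ∅

Live sets:
  B0 li=∅ lo={g}
  B1 li={g} lo={g}
  B2 li={g} lo=∅
  B3 li={g} lo=∅
  B4 li=∅ lo=∅
  B5 li=∅ lo=∅

Interference:
  d: {g,m}
  g: {d,m,z}
  m: {d,g}
  z: {g}

N(z) = ["g"]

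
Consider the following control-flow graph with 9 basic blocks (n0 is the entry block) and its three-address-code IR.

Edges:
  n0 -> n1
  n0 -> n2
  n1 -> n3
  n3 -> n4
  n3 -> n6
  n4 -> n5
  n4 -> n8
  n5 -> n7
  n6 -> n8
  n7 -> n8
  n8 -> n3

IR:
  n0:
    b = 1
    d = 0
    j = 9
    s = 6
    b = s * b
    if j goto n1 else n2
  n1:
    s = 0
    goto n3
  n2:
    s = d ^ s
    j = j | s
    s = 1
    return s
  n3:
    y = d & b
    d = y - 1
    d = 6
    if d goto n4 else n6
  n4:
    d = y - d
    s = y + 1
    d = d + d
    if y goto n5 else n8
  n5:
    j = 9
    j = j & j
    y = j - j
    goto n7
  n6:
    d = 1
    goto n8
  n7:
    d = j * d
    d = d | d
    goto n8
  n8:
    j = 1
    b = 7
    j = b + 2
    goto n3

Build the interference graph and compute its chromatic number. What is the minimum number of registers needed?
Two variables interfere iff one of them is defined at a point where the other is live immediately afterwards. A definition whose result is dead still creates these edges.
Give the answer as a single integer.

Answer: 4

Derivation:
def/use:
  n0: {b,d,j,s} / ∅
  n1: {s} / ∅
  n2: {j,s} / {d,j,s}
  n3: {d,y} / {b,d}
  n4: {d,s} / {d,y}
  n5: {j,y} / ∅
  n6: {d} / ∅
  n7: {d} / {d,j}
  n8: {b,j} / ∅

Liveness:
  live n0: ∅→{b,d,j,s}
  live n1: {b,d}→{b,d}
  live n2: {d,j,s}→∅
  live n3: {b,d}→{d,y}
  live n4: {d,y}→{d}
  live n5: {d}→{d,j}
  live n6: ∅→{d}
  live n7: {d,j}→{d}
  live n8: {d}→{b,d}

Conflict graph:
  b↔{d,j,s}
  d↔{b,j,s,y}
  j↔{b,d,s,y}
  s↔{b,d,j,y}
  y↔{d,j,s}

Colouring:
  {b,d,j,s} pairwise interfere (4-clique) ⇒ χ ≥ 4
  assign b→r3 d→r0 j→r1 s→r2 y→r3 — no edge inside a register ⇒ χ ≤ 4
  χ = 4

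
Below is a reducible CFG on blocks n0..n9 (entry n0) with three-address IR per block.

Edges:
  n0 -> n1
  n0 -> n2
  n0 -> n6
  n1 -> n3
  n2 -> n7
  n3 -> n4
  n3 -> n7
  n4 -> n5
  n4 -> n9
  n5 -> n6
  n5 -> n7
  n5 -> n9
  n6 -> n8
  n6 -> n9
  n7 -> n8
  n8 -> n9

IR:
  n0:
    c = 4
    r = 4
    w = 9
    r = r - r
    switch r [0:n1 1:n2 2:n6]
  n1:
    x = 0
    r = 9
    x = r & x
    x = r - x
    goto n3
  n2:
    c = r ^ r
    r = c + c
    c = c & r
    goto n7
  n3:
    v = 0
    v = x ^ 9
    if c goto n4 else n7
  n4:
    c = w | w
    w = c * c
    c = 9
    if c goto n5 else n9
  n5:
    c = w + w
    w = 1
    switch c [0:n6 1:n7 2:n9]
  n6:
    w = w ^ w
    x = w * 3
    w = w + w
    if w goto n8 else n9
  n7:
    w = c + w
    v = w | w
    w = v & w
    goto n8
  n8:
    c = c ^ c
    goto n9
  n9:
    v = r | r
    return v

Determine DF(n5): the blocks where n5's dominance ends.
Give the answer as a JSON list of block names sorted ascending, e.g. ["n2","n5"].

Answer: ["n6", "n7", "n9"]

Derivation:
idom tree: n1←n0 n2←n0 n3←n1 n4←n3 n5←n4 n6←n0 n7←n0 n8←n0 n9←n0
Dom at joins:
  n6: preds {n0,n5}: {n0} ∩ {n0,n1,n3,n4,n5} = {n0}; idom=n0
  n7: preds {n2,n3,n5}: {n0,n2} ∩ {n0,n1,n3} ∩ {n0,n1,n3,n4,n5} = {n0}; idom=n0
  n8: preds {n6,n7}: {n0,n6} ∩ {n0,n7} = {n0}; idom=n0
  n9: preds {n4,n5,n6,n8}: {n0,n1,n3,n4} ∩ {n0,n1,n3,n4,n5} ∩ {n0,n6} ∩ {n0,n8} = {n0}; idom=n0

Frontier:
  n6←n0: walk · to n0
  n6←n5: walk n5→n4→n3→n1 to n0
  n7←n2: walk n2 to n0
  n7←n3: walk n3→n1 to n0
  n7←n5: walk n5→n4→n3→n1 to n0
  n8←n6: walk n6 to n0
  n8←n7: walk n7 to n0
  n9←n4: walk n4→n3→n1 to n0
  n9←n5: walk n5→n4→n3→n1 to n0
  n9←n6: walk n6 to n0
  n9←n8: walk n8 to n0
  n0 → ∅
  n1 → {n6,n7,n9}
  n2 → {n7}
  n3 → {n6,n7,n9}
  n4 → {n6,n7,n9}
  n5 → {n6,n7,n9}
  n6 → {n8,n9}
  n7 → {n8}
  n8 → {n9}
  n9 → ∅

DF(n5) = ["n6", "n7", "n9"]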